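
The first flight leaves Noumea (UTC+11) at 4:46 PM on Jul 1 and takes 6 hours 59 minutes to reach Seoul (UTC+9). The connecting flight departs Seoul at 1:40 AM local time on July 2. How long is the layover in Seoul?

3 hours 55 minutes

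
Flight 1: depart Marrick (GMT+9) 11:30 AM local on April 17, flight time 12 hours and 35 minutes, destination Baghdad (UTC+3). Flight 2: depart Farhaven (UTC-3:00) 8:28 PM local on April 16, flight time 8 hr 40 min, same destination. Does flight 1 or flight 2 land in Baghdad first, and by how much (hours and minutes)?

Flight 1 in UTC: 11:30 AM − 9:00 = 2:30 AM on Apr 17.
+12 hours 35 minutes → arrive 3:05 PM UTC on Apr 17.
Flight 2 in UTC: 8:28 PM + 3:00 = 11:28 PM on Apr 16.
+8 hours and 40 minutes → arrive 8:08 AM UTC on Apr 17.
Flight 2 lands earlier by 6 hours 57 minutes.

the second, by 6 hours 57 minutes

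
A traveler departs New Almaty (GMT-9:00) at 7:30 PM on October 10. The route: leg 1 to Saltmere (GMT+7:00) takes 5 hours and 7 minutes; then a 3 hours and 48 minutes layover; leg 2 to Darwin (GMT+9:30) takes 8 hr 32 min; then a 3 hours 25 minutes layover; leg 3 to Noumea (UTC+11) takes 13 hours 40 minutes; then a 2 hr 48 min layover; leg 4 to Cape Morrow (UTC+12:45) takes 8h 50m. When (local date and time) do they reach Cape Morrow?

3:25 PM on Oct 13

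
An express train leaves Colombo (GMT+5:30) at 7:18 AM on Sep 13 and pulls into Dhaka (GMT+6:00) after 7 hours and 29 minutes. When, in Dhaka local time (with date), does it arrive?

Convert departure to UTC: 7:18 AM − 5:30 = 1:48 AM UTC on Sep 13.
Add 7 hours and 29 minutes travel time → 9:17 AM UTC.
Dhaka is UTC+6:00, so local arrival = 9:17 AM + 6:00 = 3:17 PM on Sep 13.

3:17 PM on September 13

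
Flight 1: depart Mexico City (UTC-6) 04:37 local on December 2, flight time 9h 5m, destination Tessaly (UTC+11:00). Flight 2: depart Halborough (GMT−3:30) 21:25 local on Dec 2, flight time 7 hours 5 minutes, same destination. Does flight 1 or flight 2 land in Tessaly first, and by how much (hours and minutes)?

Flight 1 in UTC: 04:37 + 6:00 = 10:37 on Dec 2.
+9 hours and 5 minutes → arrive 19:42 UTC on Dec 2.
Flight 2 in UTC: 21:25 + 3:30 = 00:55 on Dec 3.
+7 hours and 5 minutes → arrive 08:00 UTC on Dec 3.
Flight 1 lands earlier by 12 hours 18 minutes.

the first, by 12 hours 18 minutes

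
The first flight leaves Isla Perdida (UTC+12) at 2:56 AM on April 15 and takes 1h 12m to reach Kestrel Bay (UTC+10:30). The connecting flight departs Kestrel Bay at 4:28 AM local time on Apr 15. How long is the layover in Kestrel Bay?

1 hour 50 minutes

Convert departure to UTC: 2:56 AM − 12:00 = 2:56 PM UTC on Apr 14.
Add 1 hour 12 minutes flight time → 4:08 PM UTC.
Kestrel Bay is UTC+10:30, so local arrival = 4:08 PM + 10:30 = 2:38 AM on Apr 15.
Layover = 4:28 AM − 2:38 AM = 1 hour 50 minutes.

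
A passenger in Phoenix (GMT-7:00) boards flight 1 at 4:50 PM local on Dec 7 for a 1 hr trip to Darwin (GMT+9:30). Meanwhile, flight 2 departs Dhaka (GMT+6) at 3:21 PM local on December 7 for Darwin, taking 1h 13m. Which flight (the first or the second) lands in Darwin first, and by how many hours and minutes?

Flight 1 in UTC: 4:50 PM + 7:00 = 11:50 PM on Dec 7.
+1 hour → arrive 12:50 AM UTC on Dec 8.
Flight 2 in UTC: 3:21 PM − 6:00 = 9:21 AM on Dec 7.
+1 hour 13 minutes → arrive 10:34 AM UTC on Dec 7.
Flight 2 lands earlier by 14 hours 16 minutes.

the second, by 14 hours 16 minutes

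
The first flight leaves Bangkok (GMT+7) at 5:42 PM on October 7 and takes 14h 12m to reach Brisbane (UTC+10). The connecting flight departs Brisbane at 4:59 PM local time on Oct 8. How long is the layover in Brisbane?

6 hours 5 minutes

Convert departure to UTC: 5:42 PM − 7:00 = 10:42 AM UTC on Oct 7.
Add 14 hours and 12 minutes flight time → 12:54 AM UTC (Oct 8).
Brisbane is UTC+10:00, so local arrival = 12:54 AM + 10:00 = 10:54 AM on Oct 8.
Layover = 4:59 PM − 10:54 AM = 6 hours 5 minutes.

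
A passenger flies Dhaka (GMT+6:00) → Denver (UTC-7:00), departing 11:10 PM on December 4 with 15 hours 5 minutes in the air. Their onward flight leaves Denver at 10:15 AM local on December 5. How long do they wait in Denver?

9 hours

Convert departure to UTC: 11:10 PM − 6:00 = 5:10 PM UTC on Dec 4.
Add 15 hours and 5 minutes flight time → 8:15 AM UTC (Dec 5).
Denver is UTC−7:00, so local arrival = 8:15 AM − 7:00 = 1:15 AM on Dec 5.
Layover = 10:15 AM − 1:15 AM = 9 hours.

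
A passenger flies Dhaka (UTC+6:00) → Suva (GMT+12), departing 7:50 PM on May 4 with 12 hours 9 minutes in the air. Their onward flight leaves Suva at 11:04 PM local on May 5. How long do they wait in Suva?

9 hours 5 minutes

Convert departure to UTC: 7:50 PM − 6:00 = 1:50 PM UTC on May 4.
Add 12 hours 9 minutes flight time → 1:59 AM UTC (May 5).
Suva is UTC+12:00, so local arrival = 1:59 AM + 12:00 = 1:59 PM on May 5.
Layover = 11:04 PM − 1:59 PM = 9 hours 5 minutes.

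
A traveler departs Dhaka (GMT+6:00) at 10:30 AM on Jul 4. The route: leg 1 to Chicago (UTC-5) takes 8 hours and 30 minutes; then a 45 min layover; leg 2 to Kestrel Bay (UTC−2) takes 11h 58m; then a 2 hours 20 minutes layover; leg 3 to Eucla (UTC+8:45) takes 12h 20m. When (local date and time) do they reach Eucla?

Convert departure to UTC: 10:30 AM − 6:00 = 4:30 AM UTC on Jul 4.
Add 8 hours 30 minutes leg 1 → 1:00 PM UTC.
Add 45 minutes layover in Chicago → 1:45 PM UTC.
Add 11 hours and 58 minutes leg 2 → 1:43 AM UTC (Jul 5).
Add 2 hours 20 minutes layover in Kestrel Bay → 4:03 AM UTC.
Add 12 hours 20 minutes leg 3 → 4:23 PM UTC.
Eucla is UTC+8:45, so local arrival = 4:23 PM + 8:45 = 1:08 AM on Jul 6.

1:08 AM on July 6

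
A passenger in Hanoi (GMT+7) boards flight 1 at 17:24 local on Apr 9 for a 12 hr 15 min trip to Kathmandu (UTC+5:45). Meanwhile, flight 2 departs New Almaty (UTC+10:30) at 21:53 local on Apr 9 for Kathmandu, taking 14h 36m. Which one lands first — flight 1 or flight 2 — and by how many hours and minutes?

Flight 1 in UTC: 17:24 − 7:00 = 10:24 on Apr 9.
+12 hours and 15 minutes → arrive 22:39 UTC on Apr 9.
Flight 2 in UTC: 21:53 − 10:30 = 11:23 on Apr 9.
+14 hours and 36 minutes → arrive 01:59 UTC on Apr 10.
Flight 1 lands earlier by 3 hours 20 minutes.

the first, by 3 hours 20 minutes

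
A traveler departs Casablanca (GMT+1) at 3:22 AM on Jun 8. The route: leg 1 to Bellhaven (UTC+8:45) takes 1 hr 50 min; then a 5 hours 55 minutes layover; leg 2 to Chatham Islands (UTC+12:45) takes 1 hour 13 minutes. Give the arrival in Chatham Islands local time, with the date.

12:05 AM on Jun 9

Convert departure to UTC: 3:22 AM − 1:00 = 2:22 AM UTC on Jun 8.
Add 1 hour 50 minutes leg 1 → 4:12 AM UTC.
Add 5 hours 55 minutes layover in Bellhaven → 10:07 AM UTC.
Add 1 hour 13 minutes leg 2 → 11:20 AM UTC.
Chatham Islands is UTC+12:45, so local arrival = 11:20 AM + 12:45 = 12:05 AM on Jun 9.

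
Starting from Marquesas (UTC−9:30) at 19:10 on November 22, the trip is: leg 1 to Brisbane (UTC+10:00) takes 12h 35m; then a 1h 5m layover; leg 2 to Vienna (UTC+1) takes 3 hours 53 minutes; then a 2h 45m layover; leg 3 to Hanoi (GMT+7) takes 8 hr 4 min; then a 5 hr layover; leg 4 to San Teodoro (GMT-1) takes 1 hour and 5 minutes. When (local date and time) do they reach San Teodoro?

14:07 on Nov 24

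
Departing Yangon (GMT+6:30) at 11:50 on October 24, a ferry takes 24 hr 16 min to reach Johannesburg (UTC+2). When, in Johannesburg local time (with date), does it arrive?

Johannesburg is 4:30 behind Yangon.
After 24 hours and 16 minutes it is 12:06 (Oct 25) in Yangon.
Shift by the zone difference: 12:06 − 4:30 = 07:36 on Oct 25 in Johannesburg.

07:36 on Oct 25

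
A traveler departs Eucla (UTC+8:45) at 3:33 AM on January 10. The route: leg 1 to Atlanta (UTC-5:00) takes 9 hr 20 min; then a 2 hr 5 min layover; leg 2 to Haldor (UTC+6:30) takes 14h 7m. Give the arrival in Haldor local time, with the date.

Convert departure to UTC: 3:33 AM − 8:45 = 6:48 PM UTC on Jan 9.
Add 9 hours and 20 minutes leg 1 → 4:08 AM UTC (Jan 10).
Add 2 hours 5 minutes layover in Atlanta → 6:13 AM UTC.
Add 14 hours 7 minutes leg 2 → 8:20 PM UTC.
Haldor is UTC+6:30, so local arrival = 8:20 PM + 6:30 = 2:50 AM on Jan 11.

2:50 AM on Jan 11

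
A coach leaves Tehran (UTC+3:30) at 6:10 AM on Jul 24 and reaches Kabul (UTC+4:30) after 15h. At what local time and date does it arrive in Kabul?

Convert departure to UTC: 6:10 AM − 3:30 = 2:40 AM UTC on Jul 24.
Add 15 hours travel time → 5:40 PM UTC.
Kabul is UTC+4:30, so local arrival = 5:40 PM + 4:30 = 10:10 PM on Jul 24.

10:10 PM on July 24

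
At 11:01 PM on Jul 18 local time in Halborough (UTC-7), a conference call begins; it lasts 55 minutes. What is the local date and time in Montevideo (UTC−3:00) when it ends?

3:56 AM on Jul 19

Convert start to UTC: 11:01 PM + 7:00 = 6:01 AM UTC on Jul 19.
Add 55 minutes duration → 6:56 AM UTC.
Montevideo is UTC−3:00, so local end time = 6:56 AM − 3:00 = 3:56 AM on Jul 19.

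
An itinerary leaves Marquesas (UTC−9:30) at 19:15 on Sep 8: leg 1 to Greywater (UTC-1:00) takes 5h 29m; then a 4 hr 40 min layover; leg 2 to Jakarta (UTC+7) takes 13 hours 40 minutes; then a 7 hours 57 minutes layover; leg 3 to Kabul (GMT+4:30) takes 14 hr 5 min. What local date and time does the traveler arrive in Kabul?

07:06 on September 11

Convert departure to UTC: 19:15 + 9:30 = 04:45 UTC on Sep 9.
Add 5 hours and 29 minutes leg 1 → 10:14 UTC.
Add 4 hours 40 minutes layover in Greywater → 14:54 UTC.
Add 13 hours and 40 minutes leg 2 → 04:34 UTC (Sep 10).
Add 7 hours and 57 minutes layover in Jakarta → 12:31 UTC.
Add 14 hours and 5 minutes leg 3 → 02:36 UTC (Sep 11).
Kabul is UTC+4:30, so local arrival = 02:36 + 4:30 = 07:06 on Sep 11.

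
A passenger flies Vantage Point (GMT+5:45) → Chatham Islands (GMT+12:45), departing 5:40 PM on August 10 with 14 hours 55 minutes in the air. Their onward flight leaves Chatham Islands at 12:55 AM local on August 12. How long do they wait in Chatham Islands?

Convert departure to UTC: 5:40 PM − 5:45 = 11:55 AM UTC on Aug 10.
Add 14 hours and 55 minutes flight time → 2:50 AM UTC (Aug 11).
Chatham Islands is UTC+12:45, so local arrival = 2:50 AM + 12:45 = 3:35 PM on Aug 11.
Layover = 12:55 AM − 3:35 PM (+1 day) = 9 hours 20 minutes.

9 hours 20 minutes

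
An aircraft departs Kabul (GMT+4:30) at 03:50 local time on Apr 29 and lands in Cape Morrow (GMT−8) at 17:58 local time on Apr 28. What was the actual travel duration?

Departure in UTC: 03:50 − 4:30 = 23:20 on Apr 28.
Arrival in UTC: 17:58 + 8:00 = 01:58 on Apr 29.
Elapsed = 01:58 − 23:20 (+1 day) = 2 hours 38 minutes.

2 hours 38 minutes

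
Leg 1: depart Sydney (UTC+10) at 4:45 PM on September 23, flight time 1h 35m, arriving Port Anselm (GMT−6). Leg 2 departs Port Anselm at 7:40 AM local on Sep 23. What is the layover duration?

5 hours 20 minutes

Convert departure to UTC: 4:45 PM − 10:00 = 6:45 AM UTC on Sep 23.
Add 1 hour and 35 minutes flight time → 8:20 AM UTC.
Port Anselm is UTC−6:00, so local arrival = 8:20 AM − 6:00 = 2:20 AM on Sep 23.
Layover = 7:40 AM − 2:20 AM = 5 hours 20 minutes.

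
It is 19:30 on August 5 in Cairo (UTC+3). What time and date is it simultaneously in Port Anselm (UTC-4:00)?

12:30 on August 5

In UTC: 19:30 − 3:00 = 16:30 on Aug 5.
Port Anselm is UTC−4:00: 16:30 − 4:00 = 12:30 on Aug 5.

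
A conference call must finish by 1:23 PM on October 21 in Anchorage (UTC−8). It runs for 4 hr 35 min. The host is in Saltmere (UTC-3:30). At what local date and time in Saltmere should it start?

Target end time in UTC: 1:23 PM + 8:00 = 9:23 PM on Oct 21.
Subtract 4 hours and 35 minutes → start 4:48 PM UTC on Oct 21.
Saltmere is UTC−3:30: 4:48 PM − 3:30 = 1:18 PM on Oct 21.

1:18 PM on October 21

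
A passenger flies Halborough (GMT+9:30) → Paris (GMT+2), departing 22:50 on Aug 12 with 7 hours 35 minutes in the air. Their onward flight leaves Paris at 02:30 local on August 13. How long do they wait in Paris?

Convert departure to UTC: 22:50 − 9:30 = 13:20 UTC on Aug 12.
Add 7 hours and 35 minutes flight time → 20:55 UTC.
Paris is UTC+2:00, so local arrival = 20:55 + 2:00 = 22:55 on Aug 12.
Layover = 02:30 − 22:55 (+1 day) = 3 hours 35 minutes.

3 hours 35 minutes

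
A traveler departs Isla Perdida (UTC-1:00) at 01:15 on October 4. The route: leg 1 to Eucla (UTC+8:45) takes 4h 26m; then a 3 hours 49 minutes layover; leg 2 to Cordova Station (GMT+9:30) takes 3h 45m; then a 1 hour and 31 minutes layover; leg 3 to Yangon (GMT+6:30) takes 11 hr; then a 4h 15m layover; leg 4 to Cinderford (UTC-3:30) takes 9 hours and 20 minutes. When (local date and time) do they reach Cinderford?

12:51 on Oct 5

Convert departure to UTC: 01:15 + 1:00 = 02:15 UTC on Oct 4.
Add 4 hours 26 minutes leg 1 → 06:41 UTC.
Add 3 hours and 49 minutes layover in Eucla → 10:30 UTC.
Add 3 hours 45 minutes leg 2 → 14:15 UTC.
Add 1 hour and 31 minutes layover in Cordova Station → 15:46 UTC.
Add 11 hours leg 3 → 02:46 UTC (Oct 5).
Add 4 hours 15 minutes layover in Yangon → 07:01 UTC.
Add 9 hours and 20 minutes leg 4 → 16:21 UTC.
Cinderford is UTC−3:30, so local arrival = 16:21 − 3:30 = 12:51 on Oct 5.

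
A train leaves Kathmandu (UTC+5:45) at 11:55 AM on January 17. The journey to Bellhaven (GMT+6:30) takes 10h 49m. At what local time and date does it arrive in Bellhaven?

Convert departure to UTC: 11:55 AM − 5:45 = 6:10 AM UTC on Jan 17.
Add 10 hours and 49 minutes travel time → 4:59 PM UTC.
Bellhaven is UTC+6:30, so local arrival = 4:59 PM + 6:30 = 11:29 PM on Jan 17.

11:29 PM on January 17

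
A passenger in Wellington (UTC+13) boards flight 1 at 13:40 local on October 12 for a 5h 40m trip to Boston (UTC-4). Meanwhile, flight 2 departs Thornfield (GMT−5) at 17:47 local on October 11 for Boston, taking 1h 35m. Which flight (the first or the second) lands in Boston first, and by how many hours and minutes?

the second, by 5 hours 58 minutes

Flight 1 in UTC: 13:40 − 13:00 = 00:40 on Oct 12.
+5 hours and 40 minutes → arrive 06:20 UTC on Oct 12.
Flight 2 in UTC: 17:47 + 5:00 = 22:47 on Oct 11.
+1 hour and 35 minutes → arrive 00:22 UTC on Oct 12.
Flight 2 lands earlier by 5 hours 58 minutes.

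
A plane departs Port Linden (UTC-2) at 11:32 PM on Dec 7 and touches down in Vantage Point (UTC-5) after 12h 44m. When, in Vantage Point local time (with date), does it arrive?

Convert departure to UTC: 11:32 PM + 2:00 = 1:32 AM UTC on Dec 8.
Add 12 hours and 44 minutes travel time → 2:16 PM UTC.
Vantage Point is UTC−5:00, so local arrival = 2:16 PM − 5:00 = 9:16 AM on Dec 8.

9:16 AM on December 8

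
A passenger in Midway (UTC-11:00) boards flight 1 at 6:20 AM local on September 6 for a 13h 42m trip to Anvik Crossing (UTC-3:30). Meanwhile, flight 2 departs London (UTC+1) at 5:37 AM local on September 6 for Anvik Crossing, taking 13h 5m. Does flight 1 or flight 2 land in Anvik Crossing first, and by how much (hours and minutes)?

Flight 1 in UTC: 6:20 AM + 11:00 = 5:20 PM on Sep 6.
+13 hours and 42 minutes → arrive 7:02 AM UTC on Sep 7.
Flight 2 in UTC: 5:37 AM − 1:00 = 4:37 AM on Sep 6.
+13 hours and 5 minutes → arrive 5:42 PM UTC on Sep 6.
Flight 2 lands earlier by 13 hours 20 minutes.

the second, by 13 hours 20 minutes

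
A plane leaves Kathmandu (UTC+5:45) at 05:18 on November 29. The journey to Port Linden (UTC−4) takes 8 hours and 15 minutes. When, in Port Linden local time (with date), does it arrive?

03:48 on Nov 29

Port Linden is 9:45 behind Kathmandu.
After 8 hours and 15 minutes it is 13:33 in Kathmandu.
Shift by the zone difference: 13:33 − 9:45 = 03:48 on Nov 29 in Port Linden.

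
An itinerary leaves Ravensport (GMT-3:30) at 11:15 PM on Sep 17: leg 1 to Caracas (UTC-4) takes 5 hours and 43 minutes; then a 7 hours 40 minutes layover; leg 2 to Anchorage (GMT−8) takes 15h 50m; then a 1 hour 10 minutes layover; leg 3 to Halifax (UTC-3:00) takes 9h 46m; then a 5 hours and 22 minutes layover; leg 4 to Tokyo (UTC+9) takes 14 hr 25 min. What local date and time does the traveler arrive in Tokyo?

11:41 PM on September 20

Convert departure to UTC: 11:15 PM + 3:30 = 2:45 AM UTC on Sep 18.
Add 5 hours 43 minutes leg 1 → 8:28 AM UTC.
Add 7 hours 40 minutes layover in Caracas → 4:08 PM UTC.
Add 15 hours 50 minutes leg 2 → 7:58 AM UTC (Sep 19).
Add 1 hour 10 minutes layover in Anchorage → 9:08 AM UTC.
Add 9 hours and 46 minutes leg 3 → 6:54 PM UTC.
Add 5 hours and 22 minutes layover in Halifax → 12:16 AM UTC (Sep 20).
Add 14 hours and 25 minutes leg 4 → 2:41 PM UTC.
Tokyo is UTC+9:00, so local arrival = 2:41 PM + 9:00 = 11:41 PM on Sep 20.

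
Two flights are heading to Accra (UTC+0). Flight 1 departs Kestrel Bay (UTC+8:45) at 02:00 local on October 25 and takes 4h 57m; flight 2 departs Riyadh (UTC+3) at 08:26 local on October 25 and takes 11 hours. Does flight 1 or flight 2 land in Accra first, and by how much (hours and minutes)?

the first, by 18 hours 14 minutes

Flight 1 in UTC: 02:00 − 8:45 = 17:15 on Oct 24.
+4 hours 57 minutes → arrive 22:12 UTC on Oct 24.
Flight 2 in UTC: 08:26 − 3:00 = 05:26 on Oct 25.
+11 hours → arrive 16:26 UTC on Oct 25.
Flight 1 lands earlier by 18 hours 14 minutes.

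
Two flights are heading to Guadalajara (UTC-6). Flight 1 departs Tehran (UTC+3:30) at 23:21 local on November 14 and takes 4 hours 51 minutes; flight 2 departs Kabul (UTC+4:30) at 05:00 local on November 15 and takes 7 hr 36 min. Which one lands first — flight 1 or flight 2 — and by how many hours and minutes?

the first, by 7 hours 24 minutes

Flight 1 in UTC: 23:21 − 3:30 = 19:51 on Nov 14.
+4 hours 51 minutes → arrive 00:42 UTC on Nov 15.
Flight 2 in UTC: 05:00 − 4:30 = 00:30 on Nov 15.
+7 hours 36 minutes → arrive 08:06 UTC on Nov 15.
Flight 1 lands earlier by 7 hours 24 minutes.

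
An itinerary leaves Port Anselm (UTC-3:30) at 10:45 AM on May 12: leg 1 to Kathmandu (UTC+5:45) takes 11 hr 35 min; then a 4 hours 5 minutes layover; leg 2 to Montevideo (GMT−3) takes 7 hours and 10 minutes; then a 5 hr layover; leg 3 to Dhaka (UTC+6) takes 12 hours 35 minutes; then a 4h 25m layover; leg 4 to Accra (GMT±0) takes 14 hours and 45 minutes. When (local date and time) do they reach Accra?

Convert departure to UTC: 10:45 AM + 3:30 = 2:15 PM UTC on May 12.
Add 11 hours 35 minutes leg 1 → 1:50 AM UTC (May 13).
Add 4 hours 5 minutes layover in Kathmandu → 5:55 AM UTC.
Add 7 hours and 10 minutes leg 2 → 1:05 PM UTC.
Add 5 hours layover in Montevideo → 6:05 PM UTC.
Add 12 hours 35 minutes leg 3 → 6:40 AM UTC (May 14).
Add 4 hours and 25 minutes layover in Dhaka → 11:05 AM UTC.
Add 14 hours 45 minutes leg 4 → 1:50 AM UTC (May 15).
Accra is UTC+0, so local arrival is the same: 1:50 AM on May 15.

1:50 AM on May 15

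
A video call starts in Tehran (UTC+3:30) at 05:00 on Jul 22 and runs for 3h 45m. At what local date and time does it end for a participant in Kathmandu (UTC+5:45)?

11:00 on July 22

Convert start to UTC: 05:00 − 3:30 = 01:30 UTC on Jul 22.
Add 3 hours 45 minutes duration → 05:15 UTC.
Kathmandu is UTC+5:45, so local end time = 05:15 + 5:45 = 11:00 on Jul 22.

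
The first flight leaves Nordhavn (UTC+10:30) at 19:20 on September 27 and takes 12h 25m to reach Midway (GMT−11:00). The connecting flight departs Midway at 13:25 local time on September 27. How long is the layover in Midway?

Convert departure to UTC: 19:20 − 10:30 = 08:50 UTC on Sep 27.
Add 12 hours 25 minutes flight time → 21:15 UTC.
Midway is UTC−11:00, so local arrival = 21:15 − 11:00 = 10:15 on Sep 27.
Layover = 13:25 − 10:15 = 3 hours 10 minutes.

3 hours 10 minutes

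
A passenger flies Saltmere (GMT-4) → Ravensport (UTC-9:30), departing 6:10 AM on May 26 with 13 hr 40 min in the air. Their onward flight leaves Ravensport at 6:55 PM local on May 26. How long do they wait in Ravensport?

Convert departure to UTC: 6:10 AM + 4:00 = 10:10 AM UTC on May 26.
Add 13 hours and 40 minutes flight time → 11:50 PM UTC.
Ravensport is UTC−9:30, so local arrival = 11:50 PM − 9:30 = 2:20 PM on May 26.
Layover = 6:55 PM − 2:20 PM = 4 hours 35 minutes.

4 hours 35 minutes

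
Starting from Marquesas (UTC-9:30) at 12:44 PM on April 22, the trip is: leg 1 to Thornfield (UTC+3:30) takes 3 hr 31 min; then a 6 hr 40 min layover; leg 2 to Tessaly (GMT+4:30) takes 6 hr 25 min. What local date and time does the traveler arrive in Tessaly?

Convert departure to UTC: 12:44 PM + 9:30 = 10:14 PM UTC on Apr 22.
Add 3 hours 31 minutes leg 1 → 1:45 AM UTC (Apr 23).
Add 6 hours 40 minutes layover in Thornfield → 8:25 AM UTC.
Add 6 hours 25 minutes leg 2 → 2:50 PM UTC.
Tessaly is UTC+4:30, so local arrival = 2:50 PM + 4:30 = 7:20 PM on Apr 23.

7:20 PM on April 23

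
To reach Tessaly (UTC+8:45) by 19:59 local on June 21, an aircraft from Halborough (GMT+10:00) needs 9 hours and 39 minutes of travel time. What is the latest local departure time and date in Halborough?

Target arrival in UTC: 19:59 − 8:45 = 11:14 on Jun 21.
Subtract 9 hours and 39 minutes → departure 01:35 UTC on Jun 21.
Halborough is UTC+10:00: 01:35 + 10:00 = 11:35 on Jun 21.

11:35 on June 21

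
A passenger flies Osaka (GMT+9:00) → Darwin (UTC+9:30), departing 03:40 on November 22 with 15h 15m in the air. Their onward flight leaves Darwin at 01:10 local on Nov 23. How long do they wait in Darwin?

Convert departure to UTC: 03:40 − 9:00 = 18:40 UTC on Nov 21.
Add 15 hours 15 minutes flight time → 09:55 UTC (Nov 22).
Darwin is UTC+9:30, so local arrival = 09:55 + 9:30 = 19:25 on Nov 22.
Layover = 01:10 − 19:25 (+1 day) = 5 hours 45 minutes.

5 hours 45 minutes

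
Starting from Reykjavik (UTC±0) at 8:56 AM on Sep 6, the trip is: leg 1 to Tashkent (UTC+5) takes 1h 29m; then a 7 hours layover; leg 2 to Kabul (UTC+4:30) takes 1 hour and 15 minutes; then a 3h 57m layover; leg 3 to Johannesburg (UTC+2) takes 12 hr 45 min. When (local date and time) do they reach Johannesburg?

1:22 PM on September 7

Reykjavik is at UTC+0, so departure is already 8:56 AM UTC on Sep 6.
Add 1 hour and 29 minutes leg 1 → 10:25 AM UTC.
Add 7 hours layover in Tashkent → 5:25 PM UTC.
Add 1 hour 15 minutes leg 2 → 6:40 PM UTC.
Add 3 hours and 57 minutes layover in Kabul → 10:37 PM UTC.
Add 12 hours 45 minutes leg 3 → 11:22 AM UTC (Sep 7).
Johannesburg is UTC+2:00, so local arrival = 11:22 AM + 2:00 = 1:22 PM on Sep 7.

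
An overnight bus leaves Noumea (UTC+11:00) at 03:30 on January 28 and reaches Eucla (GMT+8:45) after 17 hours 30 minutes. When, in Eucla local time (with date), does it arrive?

18:45 on January 28

Eucla is 2:15 behind Noumea.
After 17 hours 30 minutes it is 21:00 in Noumea.
Shift by the zone difference: 21:00 − 2:15 = 18:45 on Jan 28 in Eucla.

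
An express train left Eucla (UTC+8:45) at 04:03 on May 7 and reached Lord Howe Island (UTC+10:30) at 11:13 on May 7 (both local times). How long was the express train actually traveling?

5 hours 25 minutes

Lord Howe Island is 1:45 ahead of Eucla.
Clock-face elapsed time (ignoring zones) is 7 hours 10 minutes.
Actual elapsed = 7 hours 10 minutes − 1:45 = 5 hours 25 minutes.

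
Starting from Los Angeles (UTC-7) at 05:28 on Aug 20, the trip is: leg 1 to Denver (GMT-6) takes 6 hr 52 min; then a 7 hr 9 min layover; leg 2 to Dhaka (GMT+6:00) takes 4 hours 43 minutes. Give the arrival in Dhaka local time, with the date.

Convert departure to UTC: 05:28 + 7:00 = 12:28 UTC on Aug 20.
Add 6 hours 52 minutes leg 1 → 19:20 UTC.
Add 7 hours and 9 minutes layover in Denver → 02:29 UTC (Aug 21).
Add 4 hours 43 minutes leg 2 → 07:12 UTC.
Dhaka is UTC+6:00, so local arrival = 07:12 + 6:00 = 13:12 on Aug 21.

13:12 on August 21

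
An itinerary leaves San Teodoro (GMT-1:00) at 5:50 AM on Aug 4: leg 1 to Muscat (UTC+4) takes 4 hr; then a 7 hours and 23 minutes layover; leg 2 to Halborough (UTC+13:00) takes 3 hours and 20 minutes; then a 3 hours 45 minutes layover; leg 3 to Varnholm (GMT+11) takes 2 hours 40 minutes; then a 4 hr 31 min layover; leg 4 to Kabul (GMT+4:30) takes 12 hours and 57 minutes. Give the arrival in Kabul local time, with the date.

1:56 AM on Aug 6

Convert departure to UTC: 5:50 AM + 1:00 = 6:50 AM UTC on Aug 4.
Add 4 hours leg 1 → 10:50 AM UTC.
Add 7 hours 23 minutes layover in Muscat → 6:13 PM UTC.
Add 3 hours 20 minutes leg 2 → 9:33 PM UTC.
Add 3 hours 45 minutes layover in Halborough → 1:18 AM UTC (Aug 5).
Add 2 hours 40 minutes leg 3 → 3:58 AM UTC.
Add 4 hours 31 minutes layover in Varnholm → 8:29 AM UTC.
Add 12 hours and 57 minutes leg 4 → 9:26 PM UTC.
Kabul is UTC+4:30, so local arrival = 9:26 PM + 4:30 = 1:56 AM on Aug 6.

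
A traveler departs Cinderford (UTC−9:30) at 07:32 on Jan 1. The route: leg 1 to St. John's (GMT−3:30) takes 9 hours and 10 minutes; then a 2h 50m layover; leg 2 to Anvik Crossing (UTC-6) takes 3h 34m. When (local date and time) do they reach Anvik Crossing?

02:36 on January 2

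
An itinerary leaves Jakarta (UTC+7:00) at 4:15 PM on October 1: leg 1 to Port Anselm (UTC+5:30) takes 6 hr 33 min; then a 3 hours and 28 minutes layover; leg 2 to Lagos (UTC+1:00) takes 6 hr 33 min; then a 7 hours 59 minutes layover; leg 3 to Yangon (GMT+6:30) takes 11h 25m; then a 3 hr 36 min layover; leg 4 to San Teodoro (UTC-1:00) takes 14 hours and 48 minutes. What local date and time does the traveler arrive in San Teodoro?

2:37 PM on October 3

Convert departure to UTC: 4:15 PM − 7:00 = 9:15 AM UTC on Oct 1.
Add 6 hours 33 minutes leg 1 → 3:48 PM UTC.
Add 3 hours 28 minutes layover in Port Anselm → 7:16 PM UTC.
Add 6 hours 33 minutes leg 2 → 1:49 AM UTC (Oct 2).
Add 7 hours and 59 minutes layover in Lagos → 9:48 AM UTC.
Add 11 hours and 25 minutes leg 3 → 9:13 PM UTC.
Add 3 hours and 36 minutes layover in Yangon → 12:49 AM UTC (Oct 3).
Add 14 hours 48 minutes leg 4 → 3:37 PM UTC.
San Teodoro is UTC−1:00, so local arrival = 3:37 PM − 1:00 = 2:37 PM on Oct 3.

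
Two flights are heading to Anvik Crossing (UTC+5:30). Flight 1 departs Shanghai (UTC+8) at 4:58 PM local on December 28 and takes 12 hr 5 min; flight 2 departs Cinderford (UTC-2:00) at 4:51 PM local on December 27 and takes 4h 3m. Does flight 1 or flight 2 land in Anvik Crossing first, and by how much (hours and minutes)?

the second, by 22 hours 9 minutes

Flight 1 in UTC: 4:58 PM − 8:00 = 8:58 AM on Dec 28.
+12 hours 5 minutes → arrive 9:03 PM UTC on Dec 28.
Flight 2 in UTC: 4:51 PM + 2:00 = 6:51 PM on Dec 27.
+4 hours and 3 minutes → arrive 10:54 PM UTC on Dec 27.
Flight 2 lands earlier by 22 hours 9 minutes.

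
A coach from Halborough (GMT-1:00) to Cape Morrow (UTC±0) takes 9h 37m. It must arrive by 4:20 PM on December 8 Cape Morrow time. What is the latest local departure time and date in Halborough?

5:43 AM on December 8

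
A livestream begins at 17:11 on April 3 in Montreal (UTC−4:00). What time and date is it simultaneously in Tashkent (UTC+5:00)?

In UTC: 17:11 + 4:00 = 21:11 on Apr 3.
Tashkent is UTC+5:00: 21:11 + 5:00 = 02:11 on Apr 4.

02:11 on Apr 4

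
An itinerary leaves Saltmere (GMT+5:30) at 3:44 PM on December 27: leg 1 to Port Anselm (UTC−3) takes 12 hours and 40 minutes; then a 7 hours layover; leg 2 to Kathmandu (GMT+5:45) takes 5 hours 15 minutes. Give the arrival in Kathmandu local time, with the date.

4:54 PM on December 28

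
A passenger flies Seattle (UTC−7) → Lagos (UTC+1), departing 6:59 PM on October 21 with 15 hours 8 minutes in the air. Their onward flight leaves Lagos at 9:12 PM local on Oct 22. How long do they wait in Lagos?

3 hours 5 minutes

Convert departure to UTC: 6:59 PM + 7:00 = 1:59 AM UTC on Oct 22.
Add 15 hours 8 minutes flight time → 5:07 PM UTC.
Lagos is UTC+1:00, so local arrival = 5:07 PM + 1:00 = 6:07 PM on Oct 22.
Layover = 9:12 PM − 6:07 PM = 3 hours 5 minutes.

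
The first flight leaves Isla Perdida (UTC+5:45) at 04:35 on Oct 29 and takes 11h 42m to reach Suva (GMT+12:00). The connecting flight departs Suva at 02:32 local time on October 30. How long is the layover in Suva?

4 hours

Convert departure to UTC: 04:35 − 5:45 = 22:50 UTC on Oct 28.
Add 11 hours 42 minutes flight time → 10:32 UTC (Oct 29).
Suva is UTC+12:00, so local arrival = 10:32 + 12:00 = 22:32 on Oct 29.
Layover = 02:32 − 22:32 (+1 day) = 4 hours.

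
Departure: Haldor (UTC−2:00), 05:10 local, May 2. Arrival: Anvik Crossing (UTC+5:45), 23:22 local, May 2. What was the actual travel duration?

10 hours 27 minutes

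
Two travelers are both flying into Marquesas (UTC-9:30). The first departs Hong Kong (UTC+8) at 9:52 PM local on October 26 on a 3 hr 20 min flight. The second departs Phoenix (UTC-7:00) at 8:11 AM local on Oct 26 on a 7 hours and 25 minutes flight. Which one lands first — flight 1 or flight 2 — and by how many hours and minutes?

Flight 1 in UTC: 9:52 PM − 8:00 = 1:52 PM on Oct 26.
+3 hours and 20 minutes → arrive 5:12 PM UTC on Oct 26.
Flight 2 in UTC: 8:11 AM + 7:00 = 3:11 PM on Oct 26.
+7 hours 25 minutes → arrive 10:36 PM UTC on Oct 26.
Flight 1 lands earlier by 5 hours 24 minutes.

the first, by 5 hours 24 minutes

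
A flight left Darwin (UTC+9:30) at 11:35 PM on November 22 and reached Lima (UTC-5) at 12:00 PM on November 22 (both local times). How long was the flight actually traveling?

2 hours 55 minutes

Lima is 14:30 behind Darwin.
Clock-face elapsed time (ignoring zones) is −11 hours 35 minutes.
Actual elapsed = −11 hours 35 minutes + 14:30 = 2 hours 55 minutes.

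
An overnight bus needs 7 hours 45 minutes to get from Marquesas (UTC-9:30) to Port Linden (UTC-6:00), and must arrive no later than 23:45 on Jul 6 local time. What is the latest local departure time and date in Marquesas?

Target arrival in UTC: 23:45 + 6:00 = 05:45 on Jul 7.
Subtract 7 hours and 45 minutes → departure 22:00 UTC on Jul 6.
Marquesas is UTC−9:30: 22:00 − 9:30 = 12:30 on Jul 6.

12:30 on July 6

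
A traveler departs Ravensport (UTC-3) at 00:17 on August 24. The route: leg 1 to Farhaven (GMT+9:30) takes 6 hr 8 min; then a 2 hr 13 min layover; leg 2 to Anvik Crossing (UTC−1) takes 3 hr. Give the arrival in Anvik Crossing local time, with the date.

13:38 on August 24

Convert departure to UTC: 00:17 + 3:00 = 03:17 UTC on Aug 24.
Add 6 hours and 8 minutes leg 1 → 09:25 UTC.
Add 2 hours 13 minutes layover in Farhaven → 11:38 UTC.
Add 3 hours leg 2 → 14:38 UTC.
Anvik Crossing is UTC−1:00, so local arrival = 14:38 − 1:00 = 13:38 on Aug 24.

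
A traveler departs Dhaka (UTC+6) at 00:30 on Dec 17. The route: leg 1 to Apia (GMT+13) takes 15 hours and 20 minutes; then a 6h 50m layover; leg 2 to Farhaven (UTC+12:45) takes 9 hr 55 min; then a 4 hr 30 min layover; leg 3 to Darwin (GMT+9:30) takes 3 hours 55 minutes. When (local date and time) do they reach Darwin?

Convert departure to UTC: 00:30 − 6:00 = 18:30 UTC on Dec 16.
Add 15 hours and 20 minutes leg 1 → 09:50 UTC (Dec 17).
Add 6 hours 50 minutes layover in Apia → 16:40 UTC.
Add 9 hours and 55 minutes leg 2 → 02:35 UTC (Dec 18).
Add 4 hours and 30 minutes layover in Farhaven → 07:05 UTC.
Add 3 hours and 55 minutes leg 3 → 11:00 UTC.
Darwin is UTC+9:30, so local arrival = 11:00 + 9:30 = 20:30 on Dec 18.

20:30 on Dec 18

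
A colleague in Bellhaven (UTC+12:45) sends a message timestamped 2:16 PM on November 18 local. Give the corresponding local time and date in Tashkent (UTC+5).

6:31 AM on November 18

Tashkent is 7:45 behind Bellhaven.
Shift by the zone difference: 2:16 PM − 7:45 = 6:31 AM on Nov 18 in Tashkent.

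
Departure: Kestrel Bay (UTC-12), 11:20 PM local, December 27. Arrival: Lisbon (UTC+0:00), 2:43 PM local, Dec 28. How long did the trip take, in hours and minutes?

3 hours 23 minutes

Departure in UTC: 11:20 PM + 12:00 = 11:20 AM on Dec 28.
Arrival is already UTC: 2:43 PM on Dec 28.
Elapsed = 2:43 PM − 11:20 AM = 3 hours 23 minutes.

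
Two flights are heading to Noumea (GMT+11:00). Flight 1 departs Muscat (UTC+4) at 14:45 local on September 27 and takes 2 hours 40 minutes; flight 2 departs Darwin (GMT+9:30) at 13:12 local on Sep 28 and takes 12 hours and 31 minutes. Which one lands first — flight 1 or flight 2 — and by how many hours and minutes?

the first, by 26 hours 48 minutes

Flight 1 in UTC: 14:45 − 4:00 = 10:45 on Sep 27.
+2 hours 40 minutes → arrive 13:25 UTC on Sep 27.
Flight 2 in UTC: 13:12 − 9:30 = 03:42 on Sep 28.
+12 hours and 31 minutes → arrive 16:13 UTC on Sep 28.
Flight 1 lands earlier by 26 hours 48 minutes.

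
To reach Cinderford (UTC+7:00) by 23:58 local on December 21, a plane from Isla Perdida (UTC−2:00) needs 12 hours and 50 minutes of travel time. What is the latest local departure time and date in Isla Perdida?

02:08 on Dec 21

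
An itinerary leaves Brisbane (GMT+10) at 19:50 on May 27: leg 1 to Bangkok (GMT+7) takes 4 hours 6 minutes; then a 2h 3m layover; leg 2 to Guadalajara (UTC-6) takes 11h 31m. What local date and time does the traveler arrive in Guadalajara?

Convert departure to UTC: 19:50 − 10:00 = 09:50 UTC on May 27.
Add 4 hours 6 minutes leg 1 → 13:56 UTC.
Add 2 hours and 3 minutes layover in Bangkok → 15:59 UTC.
Add 11 hours 31 minutes leg 2 → 03:30 UTC (May 28).
Guadalajara is UTC−6:00, so local arrival = 03:30 − 6:00 = 21:30 on May 27.

21:30 on May 27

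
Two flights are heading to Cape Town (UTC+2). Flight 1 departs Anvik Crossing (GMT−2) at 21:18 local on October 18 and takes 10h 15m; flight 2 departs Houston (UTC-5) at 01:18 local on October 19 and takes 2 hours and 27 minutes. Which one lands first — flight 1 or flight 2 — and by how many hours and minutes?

the second, by 48 minutes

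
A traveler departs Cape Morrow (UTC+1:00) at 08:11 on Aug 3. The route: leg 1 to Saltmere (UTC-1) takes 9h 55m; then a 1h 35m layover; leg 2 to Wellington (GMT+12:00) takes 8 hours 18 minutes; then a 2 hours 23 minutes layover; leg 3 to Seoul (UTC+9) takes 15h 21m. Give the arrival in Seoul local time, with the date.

Convert departure to UTC: 08:11 − 1:00 = 07:11 UTC on Aug 3.
Add 9 hours and 55 minutes leg 1 → 17:06 UTC.
Add 1 hour 35 minutes layover in Saltmere → 18:41 UTC.
Add 8 hours and 18 minutes leg 2 → 02:59 UTC (Aug 4).
Add 2 hours 23 minutes layover in Wellington → 05:22 UTC.
Add 15 hours 21 minutes leg 3 → 20:43 UTC.
Seoul is UTC+9:00, so local arrival = 20:43 + 9:00 = 05:43 on Aug 5.

05:43 on August 5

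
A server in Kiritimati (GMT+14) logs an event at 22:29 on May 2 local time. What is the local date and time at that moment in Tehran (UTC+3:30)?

In UTC: 22:29 − 14:00 = 08:29 on May 2.
Tehran is UTC+3:30: 08:29 + 3:30 = 11:59 on May 2.

11:59 on May 2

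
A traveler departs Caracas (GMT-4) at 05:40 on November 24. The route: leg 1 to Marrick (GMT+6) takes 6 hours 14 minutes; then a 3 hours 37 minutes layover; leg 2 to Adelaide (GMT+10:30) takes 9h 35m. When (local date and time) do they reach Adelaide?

15:36 on November 25

Convert departure to UTC: 05:40 + 4:00 = 09:40 UTC on Nov 24.
Add 6 hours 14 minutes leg 1 → 15:54 UTC.
Add 3 hours 37 minutes layover in Marrick → 19:31 UTC.
Add 9 hours and 35 minutes leg 2 → 05:06 UTC (Nov 25).
Adelaide is UTC+10:30, so local arrival = 05:06 + 10:30 = 15:36 on Nov 25.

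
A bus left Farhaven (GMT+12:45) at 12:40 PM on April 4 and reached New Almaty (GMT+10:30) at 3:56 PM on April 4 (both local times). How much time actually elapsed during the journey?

5 hours 31 minutes

Departure in UTC: 12:40 PM − 12:45 = 11:55 PM on Apr 3.
Arrival in UTC: 3:56 PM − 10:30 = 5:26 AM on Apr 4.
Elapsed = 5:26 AM − 11:55 PM (+1 day) = 5 hours 31 minutes.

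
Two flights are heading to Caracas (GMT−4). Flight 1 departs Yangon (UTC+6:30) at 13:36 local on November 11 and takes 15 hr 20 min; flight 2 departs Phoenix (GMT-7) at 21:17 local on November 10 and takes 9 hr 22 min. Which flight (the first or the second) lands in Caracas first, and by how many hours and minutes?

the second, by 8 hours 47 minutes

Flight 1 in UTC: 13:36 − 6:30 = 07:06 on Nov 11.
+15 hours 20 minutes → arrive 22:26 UTC on Nov 11.
Flight 2 in UTC: 21:17 + 7:00 = 04:17 on Nov 11.
+9 hours 22 minutes → arrive 13:39 UTC on Nov 11.
Flight 2 lands earlier by 8 hours 47 minutes.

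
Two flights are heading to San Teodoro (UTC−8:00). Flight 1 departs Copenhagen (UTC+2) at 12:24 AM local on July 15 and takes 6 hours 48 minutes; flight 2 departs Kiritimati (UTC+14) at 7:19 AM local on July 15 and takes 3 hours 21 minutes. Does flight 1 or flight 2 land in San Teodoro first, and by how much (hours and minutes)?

the second, by 8 hours 32 minutes

Flight 1 in UTC: 12:24 AM − 2:00 = 10:24 PM on Jul 14.
+6 hours and 48 minutes → arrive 5:12 AM UTC on Jul 15.
Flight 2 in UTC: 7:19 AM − 14:00 = 5:19 PM on Jul 14.
+3 hours 21 minutes → arrive 8:40 PM UTC on Jul 14.
Flight 2 lands earlier by 8 hours 32 minutes.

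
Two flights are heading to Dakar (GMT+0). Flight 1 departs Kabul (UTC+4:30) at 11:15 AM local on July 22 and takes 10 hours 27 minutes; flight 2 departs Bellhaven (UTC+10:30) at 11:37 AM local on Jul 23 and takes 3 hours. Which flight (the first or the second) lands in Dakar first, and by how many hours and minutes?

Flight 1 in UTC: 11:15 AM − 4:30 = 6:45 AM on Jul 22.
+10 hours and 27 minutes → arrive 5:12 PM UTC on Jul 22.
Flight 2 in UTC: 11:37 AM − 10:30 = 1:07 AM on Jul 23.
+3 hours → arrive 4:07 AM UTC on Jul 23.
Flight 1 lands earlier by 10 hours 55 minutes.

the first, by 10 hours 55 minutes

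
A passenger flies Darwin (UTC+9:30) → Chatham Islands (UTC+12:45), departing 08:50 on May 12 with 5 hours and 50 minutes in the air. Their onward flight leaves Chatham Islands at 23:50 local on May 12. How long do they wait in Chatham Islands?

5 hours 55 minutes

Convert departure to UTC: 08:50 − 9:30 = 23:20 UTC on May 11.
Add 5 hours 50 minutes flight time → 05:10 UTC (May 12).
Chatham Islands is UTC+12:45, so local arrival = 05:10 + 12:45 = 17:55 on May 12.
Layover = 23:50 − 17:55 = 5 hours 55 minutes.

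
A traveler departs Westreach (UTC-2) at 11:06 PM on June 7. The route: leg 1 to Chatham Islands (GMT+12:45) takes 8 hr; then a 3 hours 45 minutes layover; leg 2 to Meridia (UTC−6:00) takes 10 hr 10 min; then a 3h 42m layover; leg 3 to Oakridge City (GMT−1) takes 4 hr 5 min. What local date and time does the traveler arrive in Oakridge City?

5:48 AM on Jun 9

Convert departure to UTC: 11:06 PM + 2:00 = 1:06 AM UTC on Jun 8.
Add 8 hours leg 1 → 9:06 AM UTC.
Add 3 hours and 45 minutes layover in Chatham Islands → 12:51 PM UTC.
Add 10 hours 10 minutes leg 2 → 11:01 PM UTC.
Add 3 hours 42 minutes layover in Meridia → 2:43 AM UTC (Jun 9).
Add 4 hours and 5 minutes leg 3 → 6:48 AM UTC.
Oakridge City is UTC−1:00, so local arrival = 6:48 AM − 1:00 = 5:48 AM on Jun 9.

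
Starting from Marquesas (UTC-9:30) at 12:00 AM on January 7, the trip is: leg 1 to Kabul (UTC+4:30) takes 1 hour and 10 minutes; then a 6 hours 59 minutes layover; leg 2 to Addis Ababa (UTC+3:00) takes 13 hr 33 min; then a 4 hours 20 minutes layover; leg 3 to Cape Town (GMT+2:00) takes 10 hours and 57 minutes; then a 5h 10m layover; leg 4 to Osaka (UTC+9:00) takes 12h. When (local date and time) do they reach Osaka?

12:39 AM on January 10

Convert departure to UTC: 12:00 AM + 9:30 = 9:30 AM UTC on Jan 7.
Add 1 hour 10 minutes leg 1 → 10:40 AM UTC.
Add 6 hours and 59 minutes layover in Kabul → 5:39 PM UTC.
Add 13 hours and 33 minutes leg 2 → 7:12 AM UTC (Jan 8).
Add 4 hours 20 minutes layover in Addis Ababa → 11:32 AM UTC.
Add 10 hours 57 minutes leg 3 → 10:29 PM UTC.
Add 5 hours and 10 minutes layover in Cape Town → 3:39 AM UTC (Jan 9).
Add 12 hours leg 4 → 3:39 PM UTC.
Osaka is UTC+9:00, so local arrival = 3:39 PM + 9:00 = 12:39 AM on Jan 10.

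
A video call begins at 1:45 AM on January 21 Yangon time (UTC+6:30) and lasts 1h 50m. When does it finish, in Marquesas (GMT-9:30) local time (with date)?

Convert start to UTC: 1:45 AM − 6:30 = 7:15 PM UTC on Jan 20.
Add 1 hour 50 minutes duration → 9:05 PM UTC.
Marquesas is UTC−9:30, so local end time = 9:05 PM − 9:30 = 11:35 AM on Jan 20.

11:35 AM on Jan 20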